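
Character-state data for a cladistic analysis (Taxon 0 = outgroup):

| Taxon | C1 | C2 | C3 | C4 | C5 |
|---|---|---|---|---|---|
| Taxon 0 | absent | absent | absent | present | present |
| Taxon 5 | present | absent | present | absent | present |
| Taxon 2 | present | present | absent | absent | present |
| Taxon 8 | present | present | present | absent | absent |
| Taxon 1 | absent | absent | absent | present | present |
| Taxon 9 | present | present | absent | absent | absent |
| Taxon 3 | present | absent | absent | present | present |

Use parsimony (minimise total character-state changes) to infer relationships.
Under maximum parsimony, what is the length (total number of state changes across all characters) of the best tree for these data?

6

Character polarity is set by the outgroup: the derived state is whichever differs from the outgroup's state, so for C4, C5 the derived state is 'absent', and for the remaining characters it is 'present'.
C1 (derived state 'present') is shared by Taxon 2, Taxon 3, Taxon 5, Taxon 8, and Taxon 9 — a synapomorphy uniting that clade.
Only Taxon 2, Taxon 8, and Taxon 9 show the derived state 'present' for C2, supporting them as a clade.
C3 groups Taxon 5 and Taxon 8, which is incompatible with the clades supported by the remaining characters; treating it as convergent (homoplasy) costs fewer steps than any alternative tree.
Only Taxon 2, Taxon 5, Taxon 8, and Taxon 9 show the derived state 'absent' for C4, supporting them as a clade.
Only Taxon 8 and Taxon 9 show the derived state 'absent' for C5, supporting them as a clade.
Most parsimonious ingroup topology: (((Taxon 5,(Taxon 2,(Taxon 8,Taxon 9))),Taxon 3),Taxon 1).
Changes per character on this tree: C1: 1; C2: 1; C3: 2; C4: 1; C5: 1.
Total = 6.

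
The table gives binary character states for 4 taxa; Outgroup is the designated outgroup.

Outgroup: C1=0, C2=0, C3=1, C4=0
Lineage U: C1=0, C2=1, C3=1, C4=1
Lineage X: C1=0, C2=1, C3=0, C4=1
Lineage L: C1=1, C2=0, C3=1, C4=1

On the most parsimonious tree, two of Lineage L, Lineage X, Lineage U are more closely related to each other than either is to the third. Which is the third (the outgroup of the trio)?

Lineage L

Character polarity is set by the outgroup: the derived state is whichever differs from the outgroup's state, so for C3 the derived state is '0', and for the remaining characters it is '1'.
C1: derived state '1' in Lineage L only — an autapomorphy, so it tells us nothing about relationships among taxa.
C2: derived state '1' in Lineage U and Lineage X only — synapomorphy for {Lineage U, Lineage X}.
C3: derived state '0' in Lineage X only — an autapomorphy, so it tells us nothing about relationships among taxa.
C4 (derived state '1') is shared by all ingroup taxa — unites the whole ingroup.
Most parsimonious ingroup topology: ((Lineage U,Lineage X),Lineage L).
Lineage U and Lineage X share a more recent common ancestor with each other than either does with Lineage L, so Lineage L is the least closely related of the three.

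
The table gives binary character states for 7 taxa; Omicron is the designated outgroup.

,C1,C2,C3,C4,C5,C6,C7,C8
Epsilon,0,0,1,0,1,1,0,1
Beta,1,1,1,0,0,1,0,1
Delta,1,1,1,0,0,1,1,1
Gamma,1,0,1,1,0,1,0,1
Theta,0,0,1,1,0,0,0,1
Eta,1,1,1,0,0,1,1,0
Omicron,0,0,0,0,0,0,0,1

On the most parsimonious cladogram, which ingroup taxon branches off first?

Theta

Character polarity is set by the outgroup: the derived state is whichever differs from the outgroup's state, so for C8 the derived state is '0', and for the remaining characters it is '1'.
C1: derived state '1' in Beta, Delta, Eta, and Gamma only — synapomorphy for {Beta, Delta, Eta, Gamma}.
C2 (derived state '1') is shared by Beta, Delta, and Eta — a synapomorphy uniting that clade.
C3 (derived state '1') is shared by all ingroup taxa — unites the whole ingroup.
C4 groups Gamma and Theta, which is incompatible with the clades supported by the remaining characters; treating it as convergent (homoplasy) costs fewer steps than any alternative tree.
C5: derived state '1' in Epsilon only — an autapomorphy, so it tells us nothing about relationships among taxa.
Only Beta, Delta, Epsilon, Eta, and Gamma show the derived state '1' for C6, supporting them as a clade.
C7 (derived state '1') is shared by Delta and Eta — a synapomorphy uniting that clade.
C8 (derived state '0') is unique to Eta (autapomorphy; uninformative for grouping).
Most parsimonious ingroup topology: (((((Eta,Delta),Beta),Gamma),Epsilon),Theta).
Theta is sister to the clade containing all other ingroup taxa, so it is the earliest-diverging (most basal) ingroup lineage.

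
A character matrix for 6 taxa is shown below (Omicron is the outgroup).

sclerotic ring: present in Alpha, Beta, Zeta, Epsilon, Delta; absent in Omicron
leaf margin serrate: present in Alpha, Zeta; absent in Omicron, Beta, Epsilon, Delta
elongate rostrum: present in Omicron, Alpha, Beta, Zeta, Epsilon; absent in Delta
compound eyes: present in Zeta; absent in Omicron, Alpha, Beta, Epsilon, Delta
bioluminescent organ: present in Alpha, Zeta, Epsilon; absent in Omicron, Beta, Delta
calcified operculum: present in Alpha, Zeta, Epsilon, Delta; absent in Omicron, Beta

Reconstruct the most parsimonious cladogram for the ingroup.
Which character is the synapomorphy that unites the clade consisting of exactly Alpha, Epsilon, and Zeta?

bioluminescent organ

Character polarity is set by the outgroup: the derived state is whichever differs from the outgroup's state, so for elongate rostrum the derived state is 'absent', and for the remaining characters it is 'present'.
sclerotic ring (derived state 'present') is shared by all ingroup taxa — unites the whole ingroup.
leaf margin serrate (derived state 'present') is shared by Alpha and Zeta — a synapomorphy uniting that clade.
elongate rostrum (derived state 'absent') is unique to Delta (autapomorphy; uninformative for grouping).
compound eyes: derived state 'present' in Zeta only — an autapomorphy, so it tells us nothing about relationships among taxa.
bioluminescent organ: derived state 'present' in Alpha, Epsilon, and Zeta only — synapomorphy for {Alpha, Epsilon, Zeta}.
calcified operculum (derived state 'present') is shared by Alpha, Delta, Epsilon, and Zeta — a synapomorphy uniting that clade.
Most parsimonious ingroup topology: ((((Alpha,Zeta),Epsilon),Delta),Beta).
The clade {Alpha, Epsilon, Zeta} is supported by bioluminescent organ: its derived state 'present' occurs in exactly those taxa and in no other taxon (including the outgroup).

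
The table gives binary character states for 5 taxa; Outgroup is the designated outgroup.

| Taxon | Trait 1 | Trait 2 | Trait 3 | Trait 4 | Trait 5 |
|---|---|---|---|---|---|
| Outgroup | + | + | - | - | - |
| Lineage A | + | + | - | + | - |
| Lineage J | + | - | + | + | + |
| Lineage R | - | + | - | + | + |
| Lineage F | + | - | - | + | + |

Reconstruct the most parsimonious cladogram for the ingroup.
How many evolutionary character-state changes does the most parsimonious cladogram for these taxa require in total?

5

Character polarity is set by the outgroup: the derived state is whichever differs from the outgroup's state, so for Trait 1, Trait 2 the derived state is '-', and for the remaining characters it is '+'.
Trait 1 (derived state '-') is unique to Lineage R (autapomorphy; uninformative for grouping).
Trait 2 (derived state '-') is shared by Lineage F and Lineage J — a synapomorphy uniting that clade.
Trait 3 (derived state '+') is unique to Lineage J (autapomorphy; uninformative for grouping).
Trait 4 (derived state '+') is shared by all ingroup taxa — unites the whole ingroup.
Only Lineage F, Lineage J, and Lineage R show the derived state '+' for Trait 5, supporting them as a clade.
Most parsimonious ingroup topology: (Lineage A,((Lineage J,Lineage F),Lineage R)).
Changes per character on this tree: Trait 1: 1; Trait 2: 1; Trait 3: 1; Trait 4: 1; Trait 5: 1.
Total = 5.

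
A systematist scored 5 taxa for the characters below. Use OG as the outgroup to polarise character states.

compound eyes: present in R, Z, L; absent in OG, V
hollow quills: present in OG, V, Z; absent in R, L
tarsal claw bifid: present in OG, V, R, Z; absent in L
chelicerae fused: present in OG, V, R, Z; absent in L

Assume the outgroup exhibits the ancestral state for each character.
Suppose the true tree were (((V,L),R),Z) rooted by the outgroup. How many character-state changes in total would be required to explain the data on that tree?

Map each character onto (((V,L),R),Z) (rooted by OG) and count the minimum state changes it requires (Fitch parsimony):
compound eyes: 2; hollow quills: 2; tarsal claw bifid: 1; chelicerae fused: 1.
Total tree length = 6.

6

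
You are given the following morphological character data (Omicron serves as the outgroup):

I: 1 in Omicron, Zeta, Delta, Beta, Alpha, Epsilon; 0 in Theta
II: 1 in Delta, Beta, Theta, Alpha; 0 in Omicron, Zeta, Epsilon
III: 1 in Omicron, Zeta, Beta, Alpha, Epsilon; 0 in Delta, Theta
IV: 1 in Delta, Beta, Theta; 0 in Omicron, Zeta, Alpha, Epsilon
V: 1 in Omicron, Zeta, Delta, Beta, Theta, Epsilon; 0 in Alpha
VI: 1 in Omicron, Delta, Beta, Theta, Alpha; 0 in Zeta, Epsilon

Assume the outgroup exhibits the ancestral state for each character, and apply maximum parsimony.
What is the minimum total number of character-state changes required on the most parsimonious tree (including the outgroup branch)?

6

Character polarity is set by the outgroup: the derived state is whichever differs from the outgroup's state, so for I, III, V, VI the derived state is '0', and for the remaining characters it is '1'.
I: derived state '0' in Theta only — an autapomorphy, so it tells us nothing about relationships among taxa.
II: derived state '1' in Alpha, Beta, Delta, and Theta only — synapomorphy for {Alpha, Beta, Delta, Theta}.
III (derived state '0') is shared by Delta and Theta — a synapomorphy uniting that clade.
IV: derived state '1' in Beta, Delta, and Theta only — synapomorphy for {Beta, Delta, Theta}.
V (derived state '0') is unique to Alpha (autapomorphy; uninformative for grouping).
VI: derived state '0' in Epsilon and Zeta only — synapomorphy for {Epsilon, Zeta}.
Most parsimonious ingroup topology: ((Zeta,Epsilon),(((Delta,Theta),Beta),Alpha)).
Changes per character on this tree: I: 1; II: 1; III: 1; IV: 1; V: 1; VI: 1.
Total = 6.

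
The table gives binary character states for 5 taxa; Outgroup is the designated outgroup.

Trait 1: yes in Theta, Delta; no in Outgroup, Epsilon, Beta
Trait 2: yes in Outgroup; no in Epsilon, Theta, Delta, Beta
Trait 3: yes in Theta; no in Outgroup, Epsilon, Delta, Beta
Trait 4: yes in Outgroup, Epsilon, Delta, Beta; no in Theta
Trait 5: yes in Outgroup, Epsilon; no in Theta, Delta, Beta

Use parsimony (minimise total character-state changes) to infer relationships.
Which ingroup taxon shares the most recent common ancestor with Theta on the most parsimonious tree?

Delta

Character polarity is set by the outgroup: the derived state is whichever differs from the outgroup's state, so for Trait 2, Trait 4, Trait 5 the derived state is 'no', and for the remaining characters it is 'yes'.
Only Delta and Theta show the derived state 'yes' for Trait 1, supporting them as a clade.
Trait 2 (derived state 'no') is shared by all ingroup taxa — unites the whole ingroup.
Trait 3 (derived state 'yes') is unique to Theta (autapomorphy; uninformative for grouping).
Trait 4 (derived state 'no') is unique to Theta (autapomorphy; uninformative for grouping).
Only Beta, Delta, and Theta show the derived state 'no' for Trait 5, supporting them as a clade.
Most parsimonious ingroup topology: (((Delta,Theta),Beta),Epsilon).
Theta and Delta form a cherry on this tree, so they are sister taxa.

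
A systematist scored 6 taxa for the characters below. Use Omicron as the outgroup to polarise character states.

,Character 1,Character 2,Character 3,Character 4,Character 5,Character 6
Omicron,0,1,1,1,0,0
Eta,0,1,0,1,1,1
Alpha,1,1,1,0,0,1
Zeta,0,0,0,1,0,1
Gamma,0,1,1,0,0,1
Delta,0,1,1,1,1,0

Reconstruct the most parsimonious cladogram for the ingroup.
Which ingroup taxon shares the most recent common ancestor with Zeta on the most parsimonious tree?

Character polarity is set by the outgroup: the derived state is whichever differs from the outgroup's state, so for Character 2, Character 3, Character 4 the derived state is '0', and for the remaining characters it is '1'.
Character 1: derived state '1' in Alpha only — an autapomorphy, so it tells us nothing about relationships among taxa.
Character 2: derived state '0' in Zeta only — an autapomorphy, so it tells us nothing about relationships among taxa.
Character 3 (derived state '0') is shared by Eta and Zeta — a synapomorphy uniting that clade.
Character 4 (derived state '0') is shared by Alpha and Gamma — a synapomorphy uniting that clade.
Character 5 groups Delta and Eta, which is incompatible with the clades supported by the remaining characters; treating it as convergent (homoplasy) costs fewer steps than any alternative tree.
Character 6 (derived state '1') is shared by Alpha, Eta, Gamma, and Zeta — a synapomorphy uniting that clade.
Most parsimonious ingroup topology: (((Eta,Zeta),(Alpha,Gamma)),Delta).
Zeta and Eta form a cherry on this tree, so they are sister taxa.

Eta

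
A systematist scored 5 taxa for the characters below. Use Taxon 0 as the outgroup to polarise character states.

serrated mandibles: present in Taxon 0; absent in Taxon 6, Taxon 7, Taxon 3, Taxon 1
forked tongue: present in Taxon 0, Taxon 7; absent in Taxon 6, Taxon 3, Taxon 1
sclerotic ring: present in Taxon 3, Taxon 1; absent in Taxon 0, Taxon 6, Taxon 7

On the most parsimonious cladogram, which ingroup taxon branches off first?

Character polarity is set by the outgroup: the derived state is whichever differs from the outgroup's state, so for serrated mandibles, forked tongue the derived state is 'absent', and for the remaining characters it is 'present'.
All ingroup taxa share the derived state 'absent' for serrated mandibles; it defines the ingroup but does not resolve relationships within it.
Only Taxon 1, Taxon 3, and Taxon 6 show the derived state 'absent' for forked tongue, supporting them as a clade.
sclerotic ring: derived state 'present' in Taxon 1 and Taxon 3 only — synapomorphy for {Taxon 1, Taxon 3}.
Most parsimonious ingroup topology: ((Taxon 6,(Taxon 3,Taxon 1)),Taxon 7).
Taxon 7 is sister to the clade containing all other ingroup taxa, so it is the earliest-diverging (most basal) ingroup lineage.

Taxon 7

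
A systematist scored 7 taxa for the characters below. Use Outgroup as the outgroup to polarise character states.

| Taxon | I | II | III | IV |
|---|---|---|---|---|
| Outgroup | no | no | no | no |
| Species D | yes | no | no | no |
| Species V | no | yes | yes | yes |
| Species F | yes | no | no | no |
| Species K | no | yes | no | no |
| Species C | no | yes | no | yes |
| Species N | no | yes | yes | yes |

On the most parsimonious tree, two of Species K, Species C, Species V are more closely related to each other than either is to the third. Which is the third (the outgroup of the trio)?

Species K

The outgroup has state 'no' for every character, so 'yes' is the derived state throughout.
Only Species D and Species F show the derived state 'yes' for I, supporting them as a clade.
Only Species C, Species K, Species N, and Species V show the derived state 'yes' for II, supporting them as a clade.
III (derived state 'yes') is shared by Species N and Species V — a synapomorphy uniting that clade.
IV: derived state 'yes' in Species C, Species N, and Species V only — synapomorphy for {Species C, Species N, Species V}.
Most parsimonious ingroup topology: ((Species D,Species F),(((Species V,Species N),Species C),Species K)).
Species V and Species C share a more recent common ancestor with each other than either does with Species K, so Species K is the least closely related of the three.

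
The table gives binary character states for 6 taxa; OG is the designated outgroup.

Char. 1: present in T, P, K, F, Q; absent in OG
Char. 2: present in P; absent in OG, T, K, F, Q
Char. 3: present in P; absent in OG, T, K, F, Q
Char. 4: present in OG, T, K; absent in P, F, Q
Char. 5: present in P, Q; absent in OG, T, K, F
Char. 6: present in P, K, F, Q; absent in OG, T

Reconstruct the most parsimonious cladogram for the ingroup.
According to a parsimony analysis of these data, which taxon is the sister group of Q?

Character polarity is set by the outgroup: the derived state is whichever differs from the outgroup's state, so for Char. 4 the derived state is 'absent', and for the remaining characters it is 'present'.
Char. 1 (derived state 'present') is shared by all ingroup taxa — unites the whole ingroup.
Char. 2: derived state 'present' in P only — an autapomorphy, so it tells us nothing about relationships among taxa.
Char. 3: derived state 'present' in P only — an autapomorphy, so it tells us nothing about relationships among taxa.
Only F, P, and Q show the derived state 'absent' for Char. 4, supporting them as a clade.
Char. 5: derived state 'present' in P and Q only — synapomorphy for {P, Q}.
Char. 6: derived state 'present' in F, K, P, and Q only — synapomorphy for {F, K, P, Q}.
Most parsimonious ingroup topology: (T,(((P,Q),F),K)).
Q and P form a cherry on this tree, so they are sister taxa.

P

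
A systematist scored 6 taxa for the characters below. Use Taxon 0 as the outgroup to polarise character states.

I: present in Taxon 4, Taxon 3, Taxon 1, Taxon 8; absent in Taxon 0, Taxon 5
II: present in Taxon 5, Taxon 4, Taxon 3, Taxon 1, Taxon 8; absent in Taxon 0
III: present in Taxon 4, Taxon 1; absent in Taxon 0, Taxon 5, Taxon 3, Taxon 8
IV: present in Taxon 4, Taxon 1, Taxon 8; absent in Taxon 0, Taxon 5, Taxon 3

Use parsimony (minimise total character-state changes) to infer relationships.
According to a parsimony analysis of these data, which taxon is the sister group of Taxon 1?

Taxon 4

The outgroup has state 'absent' for every character, so 'present' is the derived state throughout.
Only Taxon 1, Taxon 3, Taxon 4, and Taxon 8 show the derived state 'present' for I, supporting them as a clade.
II (derived state 'present') is shared by all ingroup taxa — unites the whole ingroup.
III (derived state 'present') is shared by Taxon 1 and Taxon 4 — a synapomorphy uniting that clade.
IV: derived state 'present' in Taxon 1, Taxon 4, and Taxon 8 only — synapomorphy for {Taxon 1, Taxon 4, Taxon 8}.
Most parsimonious ingroup topology: (Taxon 5,(((Taxon 4,Taxon 1),Taxon 8),Taxon 3)).
Taxon 1 and Taxon 4 form a cherry on this tree, so they are sister taxa.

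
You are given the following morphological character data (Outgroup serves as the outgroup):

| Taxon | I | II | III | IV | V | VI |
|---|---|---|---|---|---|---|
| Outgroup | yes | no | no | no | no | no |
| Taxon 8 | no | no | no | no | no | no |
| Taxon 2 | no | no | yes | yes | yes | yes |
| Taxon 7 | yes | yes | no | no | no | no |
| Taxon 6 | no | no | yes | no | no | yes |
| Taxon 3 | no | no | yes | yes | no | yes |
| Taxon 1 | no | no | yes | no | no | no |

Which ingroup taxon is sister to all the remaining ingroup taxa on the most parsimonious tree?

Taxon 7

Character polarity is set by the outgroup: the derived state is whichever differs from the outgroup's state, so for I the derived state is 'no', and for the remaining characters it is 'yes'.
Only Taxon 1, Taxon 2, Taxon 3, Taxon 6, and Taxon 8 show the derived state 'no' for I, supporting them as a clade.
II: derived state 'yes' in Taxon 7 only — an autapomorphy, so it tells us nothing about relationships among taxa.
III: derived state 'yes' in Taxon 1, Taxon 2, Taxon 3, and Taxon 6 only — synapomorphy for {Taxon 1, Taxon 2, Taxon 3, Taxon 6}.
Only Taxon 2 and Taxon 3 show the derived state 'yes' for IV, supporting them as a clade.
V: derived state 'yes' in Taxon 2 only — an autapomorphy, so it tells us nothing about relationships among taxa.
Only Taxon 2, Taxon 3, and Taxon 6 show the derived state 'yes' for VI, supporting them as a clade.
Most parsimonious ingroup topology: ((Taxon 8,(((Taxon 2,Taxon 3),Taxon 6),Taxon 1)),Taxon 7).
Taxon 7 is sister to the clade containing all other ingroup taxa, so it is the earliest-diverging (most basal) ingroup lineage.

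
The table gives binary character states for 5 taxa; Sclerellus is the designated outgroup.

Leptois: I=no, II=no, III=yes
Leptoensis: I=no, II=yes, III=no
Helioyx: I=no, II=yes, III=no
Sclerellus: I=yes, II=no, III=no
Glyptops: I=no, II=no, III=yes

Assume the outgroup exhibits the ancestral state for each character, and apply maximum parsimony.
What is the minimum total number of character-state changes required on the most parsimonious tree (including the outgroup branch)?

Character polarity is set by the outgroup: the derived state is whichever differs from the outgroup's state, so for I the derived state is 'no', and for the remaining characters it is 'yes'.
I (derived state 'no') is shared by all ingroup taxa — unites the whole ingroup.
II: derived state 'yes' in Helioyx and Leptoensis only — synapomorphy for {Helioyx, Leptoensis}.
III (derived state 'yes') is shared by Glyptops and Leptois — a synapomorphy uniting that clade.
Most parsimonious ingroup topology: ((Leptois,Glyptops),(Leptoensis,Helioyx)).
Changes per character on this tree: I: 1; II: 1; III: 1.
Total = 3.

3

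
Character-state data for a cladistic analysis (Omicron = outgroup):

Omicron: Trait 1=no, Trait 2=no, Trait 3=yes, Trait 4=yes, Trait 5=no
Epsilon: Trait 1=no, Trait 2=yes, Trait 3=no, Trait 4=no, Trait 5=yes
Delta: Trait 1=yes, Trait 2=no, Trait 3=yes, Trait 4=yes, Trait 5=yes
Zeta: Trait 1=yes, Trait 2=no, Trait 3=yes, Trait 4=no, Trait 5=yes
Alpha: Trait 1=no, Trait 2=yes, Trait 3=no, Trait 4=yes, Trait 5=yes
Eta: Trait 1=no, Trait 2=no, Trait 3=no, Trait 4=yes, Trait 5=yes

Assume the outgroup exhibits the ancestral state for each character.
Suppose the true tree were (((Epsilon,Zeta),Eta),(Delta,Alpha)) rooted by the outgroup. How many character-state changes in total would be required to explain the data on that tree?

9

Map each character onto (((Epsilon,Zeta),Eta),(Delta,Alpha)) (rooted by Omicron) and count the minimum state changes it requires (Fitch parsimony):
Trait 1: 2; Trait 2: 2; Trait 3: 3; Trait 4: 1; Trait 5: 1.
Total tree length = 9.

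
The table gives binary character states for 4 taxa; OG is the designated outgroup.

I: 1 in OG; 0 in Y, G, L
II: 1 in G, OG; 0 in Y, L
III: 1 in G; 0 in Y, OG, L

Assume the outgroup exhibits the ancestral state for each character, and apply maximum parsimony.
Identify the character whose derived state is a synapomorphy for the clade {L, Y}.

Character polarity is set by the outgroup: the derived state is whichever differs from the outgroup's state, so for I, II the derived state is '0', and for the remaining characters it is '1'.
All ingroup taxa share the derived state '0' for I; it defines the ingroup but does not resolve relationships within it.
Only L and Y show the derived state '0' for II, supporting them as a clade.
III (derived state '1') is unique to G (autapomorphy; uninformative for grouping).
Most parsimonious ingroup topology: (G,(L,Y)).
The clade {L, Y} is supported by II: its derived state '0' occurs in exactly those taxa and in no other taxon (including the outgroup).

II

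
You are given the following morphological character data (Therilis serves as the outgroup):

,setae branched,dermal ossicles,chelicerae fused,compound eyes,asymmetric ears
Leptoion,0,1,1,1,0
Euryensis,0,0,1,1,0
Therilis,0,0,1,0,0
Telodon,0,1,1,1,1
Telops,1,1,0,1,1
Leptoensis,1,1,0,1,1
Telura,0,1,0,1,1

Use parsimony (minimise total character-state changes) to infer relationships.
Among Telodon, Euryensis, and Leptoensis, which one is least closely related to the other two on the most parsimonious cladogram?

Euryensis

Character polarity is set by the outgroup: the derived state is whichever differs from the outgroup's state, so for chelicerae fused the derived state is '0', and for the remaining characters it is '1'.
setae branched (derived state '1') is shared by Leptoensis and Telops — a synapomorphy uniting that clade.
dermal ossicles: derived state '1' in Leptoensis, Leptoion, Telodon, Telops, and Telura only — synapomorphy for {Leptoensis, Leptoion, Telodon, Telops, Telura}.
chelicerae fused: derived state '0' in Leptoensis, Telops, and Telura only — synapomorphy for {Leptoensis, Telops, Telura}.
compound eyes (derived state '1') is shared by all ingroup taxa — unites the whole ingroup.
asymmetric ears: derived state '1' in Leptoensis, Telodon, Telops, and Telura only — synapomorphy for {Leptoensis, Telodon, Telops, Telura}.
Most parsimonious ingroup topology: (Euryensis,(Leptoion,((Telura,(Leptoensis,Telops)),Telodon))).
Leptoensis and Telodon share a more recent common ancestor with each other than either does with Euryensis, so Euryensis is the least closely related of the three.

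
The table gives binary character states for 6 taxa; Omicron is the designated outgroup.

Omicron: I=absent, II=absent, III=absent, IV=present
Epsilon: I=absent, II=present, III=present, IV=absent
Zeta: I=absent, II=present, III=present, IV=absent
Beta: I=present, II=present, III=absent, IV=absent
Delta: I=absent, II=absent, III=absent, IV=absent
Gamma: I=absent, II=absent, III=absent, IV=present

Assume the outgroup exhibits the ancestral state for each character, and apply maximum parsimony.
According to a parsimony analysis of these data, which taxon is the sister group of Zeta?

Character polarity is set by the outgroup: the derived state is whichever differs from the outgroup's state, so for IV the derived state is 'absent', and for the remaining characters it is 'present'.
I: derived state 'present' in Beta only — an autapomorphy, so it tells us nothing about relationships among taxa.
II (derived state 'present') is shared by Beta, Epsilon, and Zeta — a synapomorphy uniting that clade.
III: derived state 'present' in Epsilon and Zeta only — synapomorphy for {Epsilon, Zeta}.
IV (derived state 'absent') is shared by Beta, Delta, Epsilon, and Zeta — a synapomorphy uniting that clade.
Most parsimonious ingroup topology: ((((Epsilon,Zeta),Beta),Delta),Gamma).
Zeta and Epsilon form a cherry on this tree, so they are sister taxa.

Epsilon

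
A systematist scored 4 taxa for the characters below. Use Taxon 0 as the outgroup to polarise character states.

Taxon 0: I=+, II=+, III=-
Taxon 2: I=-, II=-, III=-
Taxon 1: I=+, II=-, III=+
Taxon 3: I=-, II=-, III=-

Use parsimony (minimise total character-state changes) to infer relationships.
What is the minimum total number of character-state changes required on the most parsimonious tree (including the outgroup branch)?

3

Character polarity is set by the outgroup: the derived state is whichever differs from the outgroup's state, so for I, II the derived state is '-', and for the remaining characters it is '+'.
I: derived state '-' in Taxon 2 and Taxon 3 only — synapomorphy for {Taxon 2, Taxon 3}.
II (derived state '-') is shared by all ingroup taxa — unites the whole ingroup.
III: derived state '+' in Taxon 1 only — an autapomorphy, so it tells us nothing about relationships among taxa.
Most parsimonious ingroup topology: ((Taxon 2,Taxon 3),Taxon 1).
Changes per character on this tree: I: 1; II: 1; III: 1.
Total = 3.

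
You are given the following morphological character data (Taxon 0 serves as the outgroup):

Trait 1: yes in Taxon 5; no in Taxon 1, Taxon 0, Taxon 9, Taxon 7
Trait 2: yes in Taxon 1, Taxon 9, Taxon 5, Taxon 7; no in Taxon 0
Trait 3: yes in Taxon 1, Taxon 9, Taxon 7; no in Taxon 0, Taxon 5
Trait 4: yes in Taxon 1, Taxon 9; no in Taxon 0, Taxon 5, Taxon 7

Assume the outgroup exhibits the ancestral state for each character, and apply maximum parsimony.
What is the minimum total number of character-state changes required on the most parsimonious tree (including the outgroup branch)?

4

The outgroup has state 'no' for every character, so 'yes' is the derived state throughout.
Trait 1 (derived state 'yes') is unique to Taxon 5 (autapomorphy; uninformative for grouping).
Trait 2 (derived state 'yes') is shared by all ingroup taxa — unites the whole ingroup.
Trait 3 (derived state 'yes') is shared by Taxon 1, Taxon 7, and Taxon 9 — a synapomorphy uniting that clade.
Trait 4: derived state 'yes' in Taxon 1 and Taxon 9 only — synapomorphy for {Taxon 1, Taxon 9}.
Most parsimonious ingroup topology: (Taxon 5,((Taxon 1,Taxon 9),Taxon 7)).
Changes per character on this tree: Trait 1: 1; Trait 2: 1; Trait 3: 1; Trait 4: 1.
Total = 4.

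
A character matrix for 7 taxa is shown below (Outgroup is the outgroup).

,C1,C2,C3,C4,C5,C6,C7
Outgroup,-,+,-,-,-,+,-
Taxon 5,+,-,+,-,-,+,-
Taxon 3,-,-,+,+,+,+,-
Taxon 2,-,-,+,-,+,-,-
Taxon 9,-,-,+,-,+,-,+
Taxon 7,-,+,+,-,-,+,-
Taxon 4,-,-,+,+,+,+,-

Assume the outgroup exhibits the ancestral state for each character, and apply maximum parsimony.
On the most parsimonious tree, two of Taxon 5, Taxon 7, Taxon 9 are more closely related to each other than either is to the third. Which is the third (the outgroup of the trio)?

Character polarity is set by the outgroup: the derived state is whichever differs from the outgroup's state, so for C2, C6 the derived state is '-', and for the remaining characters it is '+'.
C1: derived state '+' in Taxon 5 only — an autapomorphy, so it tells us nothing about relationships among taxa.
C2: derived state '-' in Taxon 2, Taxon 3, Taxon 4, Taxon 5, and Taxon 9 only — synapomorphy for {Taxon 2, Taxon 3, Taxon 4, Taxon 5, Taxon 9}.
C3 (derived state '+') is shared by all ingroup taxa — unites the whole ingroup.
C4: derived state '+' in Taxon 3 and Taxon 4 only — synapomorphy for {Taxon 3, Taxon 4}.
C5 (derived state '+') is shared by Taxon 2, Taxon 3, Taxon 4, and Taxon 9 — a synapomorphy uniting that clade.
C6 (derived state '-') is shared by Taxon 2 and Taxon 9 — a synapomorphy uniting that clade.
C7: derived state '+' in Taxon 9 only — an autapomorphy, so it tells us nothing about relationships among taxa.
Most parsimonious ingroup topology: ((Taxon 5,((Taxon 3,Taxon 4),(Taxon 2,Taxon 9))),Taxon 7).
Taxon 9 and Taxon 5 share a more recent common ancestor with each other than either does with Taxon 7, so Taxon 7 is the least closely related of the three.

Taxon 7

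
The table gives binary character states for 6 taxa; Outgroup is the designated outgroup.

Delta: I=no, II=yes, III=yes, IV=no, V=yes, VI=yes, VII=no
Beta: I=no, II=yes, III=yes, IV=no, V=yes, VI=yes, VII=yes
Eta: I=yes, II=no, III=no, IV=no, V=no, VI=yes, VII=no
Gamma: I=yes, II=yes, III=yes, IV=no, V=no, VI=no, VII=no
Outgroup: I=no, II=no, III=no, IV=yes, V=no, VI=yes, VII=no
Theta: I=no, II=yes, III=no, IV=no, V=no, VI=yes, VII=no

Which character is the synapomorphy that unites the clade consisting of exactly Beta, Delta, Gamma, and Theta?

II

Character polarity is set by the outgroup: the derived state is whichever differs from the outgroup's state, so for IV, VI the derived state is 'no', and for the remaining characters it is 'yes'.
I groups Eta and Gamma, which is incompatible with the clades supported by the remaining characters; treating it as convergent (homoplasy) costs fewer steps than any alternative tree.
Only Beta, Delta, Gamma, and Theta show the derived state 'yes' for II, supporting them as a clade.
III (derived state 'yes') is shared by Beta, Delta, and Gamma — a synapomorphy uniting that clade.
All ingroup taxa share the derived state 'no' for IV; it defines the ingroup but does not resolve relationships within it.
V: derived state 'yes' in Beta and Delta only — synapomorphy for {Beta, Delta}.
VI: derived state 'no' in Gamma only — an autapomorphy, so it tells us nothing about relationships among taxa.
VII (derived state 'yes') is unique to Beta (autapomorphy; uninformative for grouping).
Most parsimonious ingroup topology: (Eta,(Theta,((Delta,Beta),Gamma))).
The clade {Beta, Delta, Gamma, Theta} is supported by II: its derived state 'yes' occurs in exactly those taxa and in no other taxon (including the outgroup).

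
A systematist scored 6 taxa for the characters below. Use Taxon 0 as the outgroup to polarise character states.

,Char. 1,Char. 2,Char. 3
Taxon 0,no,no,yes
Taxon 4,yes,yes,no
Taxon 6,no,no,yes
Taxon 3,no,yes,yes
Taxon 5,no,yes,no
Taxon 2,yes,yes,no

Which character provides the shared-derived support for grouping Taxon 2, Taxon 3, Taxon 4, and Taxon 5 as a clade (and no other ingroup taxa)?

Char. 2

Character polarity is set by the outgroup: the derived state is whichever differs from the outgroup's state, so for Char. 3 the derived state is 'no', and for the remaining characters it is 'yes'.
Char. 1: derived state 'yes' in Taxon 2 and Taxon 4 only — synapomorphy for {Taxon 2, Taxon 4}.
Char. 2 (derived state 'yes') is shared by Taxon 2, Taxon 3, Taxon 4, and Taxon 5 — a synapomorphy uniting that clade.
Char. 3: derived state 'no' in Taxon 2, Taxon 4, and Taxon 5 only — synapomorphy for {Taxon 2, Taxon 4, Taxon 5}.
Most parsimonious ingroup topology: ((((Taxon 4,Taxon 2),Taxon 5),Taxon 3),Taxon 6).
The clade {Taxon 2, Taxon 3, Taxon 4, Taxon 5} is supported by Char. 2: its derived state 'yes' occurs in exactly those taxa and in no other taxon (including the outgroup).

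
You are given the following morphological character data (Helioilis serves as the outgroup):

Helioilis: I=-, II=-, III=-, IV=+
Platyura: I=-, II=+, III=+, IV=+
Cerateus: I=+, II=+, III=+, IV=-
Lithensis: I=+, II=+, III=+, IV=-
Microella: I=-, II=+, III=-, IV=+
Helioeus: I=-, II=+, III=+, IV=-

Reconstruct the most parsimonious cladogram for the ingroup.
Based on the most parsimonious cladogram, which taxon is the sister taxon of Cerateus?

Lithensis

Character polarity is set by the outgroup: the derived state is whichever differs from the outgroup's state, so for IV the derived state is '-', and for the remaining characters it is '+'.
Only Cerateus and Lithensis show the derived state '+' for I, supporting them as a clade.
All ingroup taxa share the derived state '+' for II; it defines the ingroup but does not resolve relationships within it.
III: derived state '+' in Cerateus, Helioeus, Lithensis, and Platyura only — synapomorphy for {Cerateus, Helioeus, Lithensis, Platyura}.
Only Cerateus, Helioeus, and Lithensis show the derived state '-' for IV, supporting them as a clade.
Most parsimonious ingroup topology: ((Platyura,((Cerateus,Lithensis),Helioeus)),Microella).
Cerateus and Lithensis form a cherry on this tree, so they are sister taxa.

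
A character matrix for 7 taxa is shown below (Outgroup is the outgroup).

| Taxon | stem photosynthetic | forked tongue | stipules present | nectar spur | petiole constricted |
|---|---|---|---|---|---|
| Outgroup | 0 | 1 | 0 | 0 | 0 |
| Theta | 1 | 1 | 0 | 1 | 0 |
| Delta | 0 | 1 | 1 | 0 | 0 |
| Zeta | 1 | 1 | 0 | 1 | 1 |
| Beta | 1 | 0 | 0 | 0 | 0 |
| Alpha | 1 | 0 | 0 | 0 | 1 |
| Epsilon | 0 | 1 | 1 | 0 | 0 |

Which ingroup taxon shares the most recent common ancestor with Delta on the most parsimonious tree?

Character polarity is set by the outgroup: the derived state is whichever differs from the outgroup's state, so for forked tongue the derived state is '0', and for the remaining characters it is '1'.
Only Alpha, Beta, Theta, and Zeta show the derived state '1' for stem photosynthetic, supporting them as a clade.
forked tongue: derived state '0' in Alpha and Beta only — synapomorphy for {Alpha, Beta}.
stipules present (derived state '1') is shared by Delta and Epsilon — a synapomorphy uniting that clade.
nectar spur (derived state '1') is shared by Theta and Zeta — a synapomorphy uniting that clade.
petiole constricted (state '1') occurs in Alpha and Zeta but conflicts with the nesting implied by the other characters — most parsimoniously interpreted as homoplasy.
Most parsimonious ingroup topology: (((Theta,Zeta),(Beta,Alpha)),(Delta,Epsilon)).
Delta and Epsilon form a cherry on this tree, so they are sister taxa.

Epsilon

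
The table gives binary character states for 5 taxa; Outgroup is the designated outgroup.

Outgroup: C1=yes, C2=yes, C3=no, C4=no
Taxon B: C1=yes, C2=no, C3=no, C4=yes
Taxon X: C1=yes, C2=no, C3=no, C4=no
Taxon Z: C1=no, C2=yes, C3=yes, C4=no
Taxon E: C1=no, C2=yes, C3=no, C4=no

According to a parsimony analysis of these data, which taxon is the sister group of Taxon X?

Character polarity is set by the outgroup: the derived state is whichever differs from the outgroup's state, so for C1, C2 the derived state is 'no', and for the remaining characters it is 'yes'.
Only Taxon E and Taxon Z show the derived state 'no' for C1, supporting them as a clade.
Only Taxon B and Taxon X show the derived state 'no' for C2, supporting them as a clade.
C3: derived state 'yes' in Taxon Z only — an autapomorphy, so it tells us nothing about relationships among taxa.
C4 (derived state 'yes') is unique to Taxon B (autapomorphy; uninformative for grouping).
Most parsimonious ingroup topology: ((Taxon B,Taxon X),(Taxon Z,Taxon E)).
Taxon X and Taxon B form a cherry on this tree, so they are sister taxa.

Taxon B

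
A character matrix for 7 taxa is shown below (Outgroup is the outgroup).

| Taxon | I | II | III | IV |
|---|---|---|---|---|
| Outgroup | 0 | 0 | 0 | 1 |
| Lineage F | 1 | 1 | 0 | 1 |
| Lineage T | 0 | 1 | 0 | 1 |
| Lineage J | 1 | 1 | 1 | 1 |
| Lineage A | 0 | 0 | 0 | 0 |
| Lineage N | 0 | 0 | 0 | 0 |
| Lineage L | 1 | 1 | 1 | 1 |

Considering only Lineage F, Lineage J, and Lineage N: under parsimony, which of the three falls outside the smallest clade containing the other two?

Lineage N

Character polarity is set by the outgroup: the derived state is whichever differs from the outgroup's state, so for IV the derived state is '0', and for the remaining characters it is '1'.
I: derived state '1' in Lineage F, Lineage J, and Lineage L only — synapomorphy for {Lineage F, Lineage J, Lineage L}.
II: derived state '1' in Lineage F, Lineage J, Lineage L, and Lineage T only — synapomorphy for {Lineage F, Lineage J, Lineage L, Lineage T}.
III (derived state '1') is shared by Lineage J and Lineage L — a synapomorphy uniting that clade.
IV (derived state '0') is shared by Lineage A and Lineage N — a synapomorphy uniting that clade.
Most parsimonious ingroup topology: (((Lineage F,(Lineage J,Lineage L)),Lineage T),(Lineage A,Lineage N)).
Lineage J and Lineage F share a more recent common ancestor with each other than either does with Lineage N, so Lineage N is the least closely related of the three.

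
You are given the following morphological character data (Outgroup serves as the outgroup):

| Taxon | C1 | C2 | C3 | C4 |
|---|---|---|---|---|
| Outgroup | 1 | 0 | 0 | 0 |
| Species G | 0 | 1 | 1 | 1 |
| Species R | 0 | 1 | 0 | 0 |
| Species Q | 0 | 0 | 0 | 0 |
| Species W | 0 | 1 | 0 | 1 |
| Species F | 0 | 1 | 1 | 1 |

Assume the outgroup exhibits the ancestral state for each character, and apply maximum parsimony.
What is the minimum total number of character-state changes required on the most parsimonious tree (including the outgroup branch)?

4

Character polarity is set by the outgroup: the derived state is whichever differs from the outgroup's state, so for C1 the derived state is '0', and for the remaining characters it is '1'.
All ingroup taxa share the derived state '0' for C1; it defines the ingroup but does not resolve relationships within it.
C2: derived state '1' in Species F, Species G, Species R, and Species W only — synapomorphy for {Species F, Species G, Species R, Species W}.
Only Species F and Species G show the derived state '1' for C3, supporting them as a clade.
C4 (derived state '1') is shared by Species F, Species G, and Species W — a synapomorphy uniting that clade.
Most parsimonious ingroup topology: ((((Species F,Species G),Species W),Species R),Species Q).
Changes per character on this tree: C1: 1; C2: 1; C3: 1; C4: 1.
Total = 4.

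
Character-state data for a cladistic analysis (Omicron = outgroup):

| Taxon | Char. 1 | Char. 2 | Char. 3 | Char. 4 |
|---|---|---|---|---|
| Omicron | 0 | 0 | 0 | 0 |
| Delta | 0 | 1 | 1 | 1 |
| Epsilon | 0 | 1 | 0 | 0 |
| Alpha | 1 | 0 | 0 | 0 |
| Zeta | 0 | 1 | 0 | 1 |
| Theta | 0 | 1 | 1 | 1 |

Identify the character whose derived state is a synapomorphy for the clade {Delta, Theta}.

The outgroup has state '0' for every character, so '1' is the derived state throughout.
Char. 1: derived state '1' in Alpha only — an autapomorphy, so it tells us nothing about relationships among taxa.
Char. 2: derived state '1' in Delta, Epsilon, Theta, and Zeta only — synapomorphy for {Delta, Epsilon, Theta, Zeta}.
Char. 3 (derived state '1') is shared by Delta and Theta — a synapomorphy uniting that clade.
Char. 4: derived state '1' in Delta, Theta, and Zeta only — synapomorphy for {Delta, Theta, Zeta}.
Most parsimonious ingroup topology: ((((Delta,Theta),Zeta),Epsilon),Alpha).
The clade {Delta, Theta} is supported by Char. 3: its derived state '1' occurs in exactly those taxa and in no other taxon (including the outgroup).

Char. 3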